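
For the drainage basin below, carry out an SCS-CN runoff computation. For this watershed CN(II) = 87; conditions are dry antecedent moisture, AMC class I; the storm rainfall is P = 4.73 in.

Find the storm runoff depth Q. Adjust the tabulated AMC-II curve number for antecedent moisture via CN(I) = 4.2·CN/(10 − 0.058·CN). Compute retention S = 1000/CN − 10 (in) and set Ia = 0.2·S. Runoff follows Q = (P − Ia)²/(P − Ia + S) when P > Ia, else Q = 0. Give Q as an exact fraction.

CN(I) from CN(II)=87: (4.2·87)/(10 − 0.058·87) = 182700/2477 ≈ 73.759
Retention S: 1000/CN − 10 with CN=73.759 → S = 6500/1827 ≈ 3.558 in
Ia = 0.2S: 0.2·3.558 = 0.712 in (exactly 1300/1827)
P − Ia = 4.730 − 0.712 = 734171/182700 ≈ 4.018 in (> 0, runoff occurs)
Runoff Q = (P−Ia)²/(P−Ia+S) = (4.018)²/(4.018+3.558) = 539007057241/252888041700 ≈ 2.131 in

Q = 539007057241/252888041700 in ≈ 2.131 in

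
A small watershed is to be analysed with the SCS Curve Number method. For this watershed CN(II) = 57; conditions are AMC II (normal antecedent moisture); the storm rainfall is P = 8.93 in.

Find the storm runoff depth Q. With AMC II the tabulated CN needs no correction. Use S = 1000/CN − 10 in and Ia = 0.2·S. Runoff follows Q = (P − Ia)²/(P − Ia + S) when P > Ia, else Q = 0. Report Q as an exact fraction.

CN(II) = 57; AMC II needs no correction.
S = 1000/57 − 10 = 430/57 in ≈ 7.544 in
Ia = 0.2·(430/57) = 86/57 in ≈ 1.509 in
P − Ia = 8.930 − 1.509 = 42301/5700 ≈ 7.421 in (> 0, runoff occurs)
Q: (42301/5700)² ÷ (85301/5700) = 1789374601/486215700 in (≈ 3.680 in)

Q = 1789374601/486215700 in ≈ 3.680 in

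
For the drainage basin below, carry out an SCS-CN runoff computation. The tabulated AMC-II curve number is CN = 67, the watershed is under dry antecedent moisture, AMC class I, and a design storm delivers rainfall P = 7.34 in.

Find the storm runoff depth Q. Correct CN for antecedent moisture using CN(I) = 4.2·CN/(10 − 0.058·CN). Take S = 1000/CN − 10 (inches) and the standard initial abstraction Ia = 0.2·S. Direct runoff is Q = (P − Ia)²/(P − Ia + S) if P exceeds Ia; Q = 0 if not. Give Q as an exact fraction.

Q = 13717797129/9195284350 in ≈ 1.492 in

CN(I) from CN(II)=67: (4.2·67)/(10 − 0.058·67) = 46900/1019 ≈ 46.026
Retention S: 1000/CN − 10 with CN=46.026 → S = 5500/469 ≈ 11.727 in
Ia = 0.2S: 0.2·11.727 = 2.345 in (exactly 1100/469)
P − Ia = 7.340 − 2.345 = 117123/23450 ≈ 4.995 in (> 0, runoff occurs)
Runoff Q = (P−Ia)²/(P−Ia+S) = (4.995)²/(4.995+11.727) = 13717797129/9195284350 ≈ 1.492 in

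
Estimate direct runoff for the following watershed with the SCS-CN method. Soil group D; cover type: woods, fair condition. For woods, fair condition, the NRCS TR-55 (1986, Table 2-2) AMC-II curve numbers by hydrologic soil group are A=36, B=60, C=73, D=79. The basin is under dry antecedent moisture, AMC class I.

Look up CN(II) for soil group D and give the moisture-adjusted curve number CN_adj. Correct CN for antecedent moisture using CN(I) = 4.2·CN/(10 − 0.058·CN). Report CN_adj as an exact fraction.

CN_adj = 7900/129 ≈ 61.240

NRCS table: woods, fair condition, soil group D → CN(II) = 79
CN(I) from CN(II)=79: (4.2·79)/(10 − 0.058·79) = 7900/129 ≈ 61.240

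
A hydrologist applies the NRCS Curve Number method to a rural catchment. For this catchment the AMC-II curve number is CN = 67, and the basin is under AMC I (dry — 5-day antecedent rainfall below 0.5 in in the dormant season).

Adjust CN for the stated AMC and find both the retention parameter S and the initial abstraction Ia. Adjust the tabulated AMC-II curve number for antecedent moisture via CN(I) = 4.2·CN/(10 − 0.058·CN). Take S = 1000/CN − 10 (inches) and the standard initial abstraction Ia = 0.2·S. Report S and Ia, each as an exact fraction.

S = 5500/469 in ≈ 11.727 in; Ia = 1100/469 in ≈ 2.345 in

CN(I) from CN(II)=67: (4.2·67)/(10 − 0.058·67) = 46900/1019 ≈ 46.026
Max retention: S = 1000/(46900/1019) − 10 = 5500/469 in (≈ 11.727 in)
Ia = 0.2S: 0.2·11.727 = 2.345 in (exactly 1100/469)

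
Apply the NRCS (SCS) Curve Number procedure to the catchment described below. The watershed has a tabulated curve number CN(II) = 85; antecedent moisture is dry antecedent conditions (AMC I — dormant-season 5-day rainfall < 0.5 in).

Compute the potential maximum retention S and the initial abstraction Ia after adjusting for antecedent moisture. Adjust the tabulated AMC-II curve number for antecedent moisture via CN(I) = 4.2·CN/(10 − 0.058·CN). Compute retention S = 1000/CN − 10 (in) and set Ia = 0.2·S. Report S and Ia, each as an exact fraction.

Adjust CN=85 to AMC I: 4.2·85/(10 − 0.058·85) → 357 ÷ (507/100) = 11900/169 ≈ 70.414
Retention S: 1000/CN − 10 with CN=70.414 → S = 500/119 ≈ 4.202 in
Ia = 0.2·(500/119) = 100/119 in ≈ 0.840 in

S = 500/119 in ≈ 4.202 in; Ia = 100/119 in ≈ 0.840 in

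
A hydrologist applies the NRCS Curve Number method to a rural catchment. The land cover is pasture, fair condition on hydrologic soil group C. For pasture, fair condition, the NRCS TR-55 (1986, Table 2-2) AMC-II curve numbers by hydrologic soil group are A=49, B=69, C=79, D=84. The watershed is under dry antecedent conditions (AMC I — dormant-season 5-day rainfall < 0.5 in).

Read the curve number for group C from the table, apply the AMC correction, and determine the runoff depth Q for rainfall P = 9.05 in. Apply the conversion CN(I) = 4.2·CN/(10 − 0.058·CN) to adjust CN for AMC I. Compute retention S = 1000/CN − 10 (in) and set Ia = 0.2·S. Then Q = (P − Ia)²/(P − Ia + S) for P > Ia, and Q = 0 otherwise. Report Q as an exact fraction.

Q = 151265401/35232420 in ≈ 4.293 in

NRCS table: pasture, fair condition, soil group C → CN(II) = 79
Adjust CN=79 to AMC I: 4.2·79/(10 − 0.058·79) → (1659/5) ÷ (2709/500) = 7900/129 ≈ 61.240
Retention S: 1000/CN − 10 with CN=61.240 → S = 500/79 ≈ 6.329 in
Ia = 0.2·(500/79) = 100/79 in ≈ 1.266 in
Since P=9.050 > Ia=1.266: effective rainfall P−Ia = 12299/1580 in
Q = (12299/1580)²/((12299/1580) + 500/79) = (151265401/2496400)/(22299/1580) = 151265401/35232420 in ≈ 4.293 in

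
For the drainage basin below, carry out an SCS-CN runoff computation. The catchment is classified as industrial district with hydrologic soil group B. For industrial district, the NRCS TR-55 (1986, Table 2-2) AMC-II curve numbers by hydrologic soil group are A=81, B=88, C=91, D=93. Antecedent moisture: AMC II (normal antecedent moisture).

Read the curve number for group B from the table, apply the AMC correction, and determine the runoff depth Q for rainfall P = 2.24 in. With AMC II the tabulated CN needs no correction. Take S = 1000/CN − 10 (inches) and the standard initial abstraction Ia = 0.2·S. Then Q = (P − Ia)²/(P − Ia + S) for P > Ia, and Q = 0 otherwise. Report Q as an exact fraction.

Q = 292681/251900 in ≈ 1.162 in

NRCS table: industrial district, soil group B → CN(II) = 88
AMC II — tabulated CN = 88 applies directly.
Max retention: S = 1000/88 − 10 = 15/11 in (≈ 1.364 in)
Initial abstraction Ia = S/5 = (15/11)/5 = 3/11 ≈ 0.273 in
Excess rainfall: 2.240 − 0.273 = 1.967 in; P > Ia so Q > 0
Q: (541/275)² ÷ (916/275) = 292681/251900 in (≈ 1.162 in)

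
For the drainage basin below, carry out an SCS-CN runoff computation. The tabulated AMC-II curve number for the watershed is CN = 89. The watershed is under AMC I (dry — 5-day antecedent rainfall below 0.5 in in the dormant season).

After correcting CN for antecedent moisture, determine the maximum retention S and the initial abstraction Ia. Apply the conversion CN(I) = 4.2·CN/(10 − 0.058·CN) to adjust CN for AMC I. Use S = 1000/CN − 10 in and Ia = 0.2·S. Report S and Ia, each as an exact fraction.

CN(I) from CN(II)=89: (4.2·89)/(10 − 0.058·89) = 186900/2419 ≈ 77.263
Retention S: 1000/CN − 10 with CN=77.263 → S = 5500/1869 ≈ 2.943 in
Initial abstraction Ia = S/5 = (5500/1869)/5 = 1100/1869 ≈ 0.589 in

S = 5500/1869 in ≈ 2.943 in; Ia = 1100/1869 in ≈ 0.589 in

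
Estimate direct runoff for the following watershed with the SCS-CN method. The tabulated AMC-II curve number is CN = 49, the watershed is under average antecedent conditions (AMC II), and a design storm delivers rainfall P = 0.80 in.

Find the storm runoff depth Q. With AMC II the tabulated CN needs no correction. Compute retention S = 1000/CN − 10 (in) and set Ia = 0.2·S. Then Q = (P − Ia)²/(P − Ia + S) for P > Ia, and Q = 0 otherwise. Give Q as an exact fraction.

Q = 0 in ≈ 0.000 in

Average conditions: CN = 49 (no AMC adjustment).
S = 1000/49 − 10 = 510/49 in ≈ 10.408 in
Ia = 0.2·(510/49) = 102/49 in ≈ 2.082 in
P = 0.800 ≤ Ia = 2.082 in: entire storm abstracted, Q = 0.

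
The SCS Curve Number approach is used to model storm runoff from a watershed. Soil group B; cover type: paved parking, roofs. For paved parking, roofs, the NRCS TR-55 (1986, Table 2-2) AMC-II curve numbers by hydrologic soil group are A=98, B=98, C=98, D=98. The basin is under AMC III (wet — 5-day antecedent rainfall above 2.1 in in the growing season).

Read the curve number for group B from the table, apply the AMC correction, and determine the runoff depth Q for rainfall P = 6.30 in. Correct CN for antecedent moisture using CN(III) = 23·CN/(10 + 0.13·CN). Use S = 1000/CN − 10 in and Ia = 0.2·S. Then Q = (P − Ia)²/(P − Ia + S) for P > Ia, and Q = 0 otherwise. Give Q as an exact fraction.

NRCS table: paved parking, roofs, soil group B → CN(II) = 98
Adjust CN=98 to AMC III: 23·98/(10 + 0.13·98) → 2254 ÷ (1137/50) = 112700/1137 ≈ 99.120
Retention S: 1000/CN − 10 with CN=99.120 → S = 100/1127 ≈ 0.089 in
Initial abstraction Ia = S/5 = (100/1127)/5 = 20/1127 ≈ 0.018 in
P − Ia = 6.300 − 0.018 = 70801/11270 ≈ 6.282 in (> 0, runoff occurs)
Runoff Q = (P−Ia)²/(P−Ia+S) = (6.282)²/(6.282+0.089) = 5012781601/809197270 ≈ 6.195 in

Q = 5012781601/809197270 in ≈ 6.195 in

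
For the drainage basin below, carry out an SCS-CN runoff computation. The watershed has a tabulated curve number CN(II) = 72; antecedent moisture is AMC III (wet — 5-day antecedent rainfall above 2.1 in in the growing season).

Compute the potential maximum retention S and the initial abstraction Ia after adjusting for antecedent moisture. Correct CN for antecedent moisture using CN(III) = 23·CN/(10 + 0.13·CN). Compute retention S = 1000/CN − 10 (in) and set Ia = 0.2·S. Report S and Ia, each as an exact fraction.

S = 350/207 in ≈ 1.691 in; Ia = 70/207 in ≈ 0.338 in

Adjust CN=72 to AMC III: 23·72/(10 + 0.13·72) → 1656 ÷ (484/25) = 10350/121 ≈ 85.537
S = 1000/(10350/121) − 10 = 350/207 in ≈ 1.691 in
Ia = 0.2·(350/207) = 70/207 in ≈ 0.338 in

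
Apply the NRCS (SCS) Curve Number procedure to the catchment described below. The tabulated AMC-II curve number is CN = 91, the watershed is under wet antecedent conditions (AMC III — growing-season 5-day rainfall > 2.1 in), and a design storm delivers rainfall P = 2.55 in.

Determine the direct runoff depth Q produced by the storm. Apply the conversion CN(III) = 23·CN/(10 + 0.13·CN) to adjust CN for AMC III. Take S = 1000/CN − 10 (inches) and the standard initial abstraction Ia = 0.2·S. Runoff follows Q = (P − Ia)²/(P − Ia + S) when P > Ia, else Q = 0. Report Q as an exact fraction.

Q = 3546159483/1690348660 in ≈ 2.098 in

Adjust CN=91 to AMC III: 23·91/(10 + 0.13·91) → 2093 ÷ (2183/100) = 209300/2183 ≈ 95.877
Max retention: S = 1000/(209300/2183) − 10 = 900/2093 in (≈ 0.430 in)
Initial abstraction Ia = S/5 = (900/2093)/5 = 180/2093 ≈ 0.086 in
P − Ia = 2.550 − 0.086 = 103143/41860 ≈ 2.464 in (> 0, runoff occurs)
Q = (103143/41860)²/((103143/41860) + 900/2093) = (10638478449/1752259600)/(121143/41860) = 3546159483/1690348660 in ≈ 2.098 in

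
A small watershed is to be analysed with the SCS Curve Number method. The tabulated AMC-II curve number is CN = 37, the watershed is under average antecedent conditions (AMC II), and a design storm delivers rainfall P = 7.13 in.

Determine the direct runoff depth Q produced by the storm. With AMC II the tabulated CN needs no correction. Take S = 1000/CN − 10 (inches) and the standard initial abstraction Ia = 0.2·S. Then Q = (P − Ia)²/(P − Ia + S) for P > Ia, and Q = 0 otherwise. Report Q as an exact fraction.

Average conditions: CN = 37 (no AMC adjustment).
Max retention: S = 1000/37 − 10 = 630/37 in (≈ 17.027 in)
Initial abstraction Ia = S/5 = (630/37)/5 = 126/37 ≈ 3.405 in
P − Ia = 7.130 − 3.405 = 13781/3700 ≈ 3.725 in (> 0, runoff occurs)
Q = (13781/3700)²/((13781/3700) + 630/37) = (189915961/13690000)/(76781/3700) = 189915961/284089700 in ≈ 0.669 in

Q = 189915961/284089700 in ≈ 0.669 in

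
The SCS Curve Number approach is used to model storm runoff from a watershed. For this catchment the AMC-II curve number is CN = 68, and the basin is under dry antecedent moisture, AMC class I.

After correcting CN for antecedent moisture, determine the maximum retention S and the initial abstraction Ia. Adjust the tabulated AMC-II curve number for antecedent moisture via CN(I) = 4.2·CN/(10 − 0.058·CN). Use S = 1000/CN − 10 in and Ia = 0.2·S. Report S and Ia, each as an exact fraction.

Adjust CN=68 to AMC I: 4.2·68/(10 − 0.058·68) → (1428/5) ÷ (757/125) = 35700/757 ≈ 47.160
Retention S: 1000/CN − 10 with CN=47.160 → S = 4000/357 ≈ 11.204 in
Ia = 0.2·(4000/357) = 800/357 in ≈ 2.241 in

S = 4000/357 in ≈ 11.204 in; Ia = 800/357 in ≈ 2.241 in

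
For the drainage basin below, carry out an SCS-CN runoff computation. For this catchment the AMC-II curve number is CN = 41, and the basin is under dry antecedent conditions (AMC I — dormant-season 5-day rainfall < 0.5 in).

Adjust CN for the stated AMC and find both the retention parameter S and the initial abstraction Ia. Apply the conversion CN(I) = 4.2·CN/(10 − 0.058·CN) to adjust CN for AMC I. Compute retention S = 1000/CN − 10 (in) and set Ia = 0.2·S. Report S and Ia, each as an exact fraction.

Dry (AMC I): CN(I) = 4.2·41/(10 − 0.058·41) = (861/5)/(3811/500) = 86100/3811 ≈ 22.592
S = 1000/(86100/3811) − 10 = 29500/861 in ≈ 34.262 in
Ia = 0.2·(29500/861) = 5900/861 in ≈ 6.852 in

S = 29500/861 in ≈ 34.262 in; Ia = 5900/861 in ≈ 6.852 in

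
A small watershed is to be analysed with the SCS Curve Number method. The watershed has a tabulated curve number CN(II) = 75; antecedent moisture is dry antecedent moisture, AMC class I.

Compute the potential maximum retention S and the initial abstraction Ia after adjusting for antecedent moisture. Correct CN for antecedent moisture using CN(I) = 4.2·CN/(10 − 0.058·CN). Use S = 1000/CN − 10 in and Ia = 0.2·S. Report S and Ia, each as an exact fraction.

CN(I) from CN(II)=75: (4.2·75)/(10 − 0.058·75) = 6300/113 ≈ 55.752
S = 1000/(6300/113) − 10 = 500/63 in ≈ 7.937 in
Initial abstraction Ia = S/5 = (500/63)/5 = 100/63 ≈ 1.587 in

S = 500/63 in ≈ 7.937 in; Ia = 100/63 in ≈ 1.587 in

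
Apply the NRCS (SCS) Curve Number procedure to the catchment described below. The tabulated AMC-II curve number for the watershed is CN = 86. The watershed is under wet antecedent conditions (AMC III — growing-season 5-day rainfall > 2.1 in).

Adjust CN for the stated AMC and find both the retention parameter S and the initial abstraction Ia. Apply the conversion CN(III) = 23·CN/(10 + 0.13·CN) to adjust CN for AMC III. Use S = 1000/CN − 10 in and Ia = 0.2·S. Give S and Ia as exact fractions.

Adjust CN=86 to AMC III: 23·86/(10 + 0.13·86) → 1978 ÷ (1059/50) = 98900/1059 ≈ 93.390
Max retention: S = 1000/(98900/1059) − 10 = 700/989 in (≈ 0.708 in)
Ia = 0.2·(700/989) = 140/989 in ≈ 0.142 in

S = 700/989 in ≈ 0.708 in; Ia = 140/989 in ≈ 0.142 in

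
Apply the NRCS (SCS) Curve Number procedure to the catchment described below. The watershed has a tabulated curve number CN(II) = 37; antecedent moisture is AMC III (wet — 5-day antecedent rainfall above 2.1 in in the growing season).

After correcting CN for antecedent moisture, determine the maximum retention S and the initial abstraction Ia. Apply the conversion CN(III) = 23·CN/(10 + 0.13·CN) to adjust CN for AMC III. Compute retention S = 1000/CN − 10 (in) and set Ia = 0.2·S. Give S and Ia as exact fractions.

Adjust CN=37 to AMC III: 23·37/(10 + 0.13·37) → 851 ÷ (1481/100) = 85100/1481 ≈ 57.461
Retention S: 1000/CN − 10 with CN=57.461 → S = 6300/851 ≈ 7.403 in
Ia = 0.2S: 0.2·7.403 = 1.481 in (exactly 1260/851)

S = 6300/851 in ≈ 7.403 in; Ia = 1260/851 in ≈ 1.481 in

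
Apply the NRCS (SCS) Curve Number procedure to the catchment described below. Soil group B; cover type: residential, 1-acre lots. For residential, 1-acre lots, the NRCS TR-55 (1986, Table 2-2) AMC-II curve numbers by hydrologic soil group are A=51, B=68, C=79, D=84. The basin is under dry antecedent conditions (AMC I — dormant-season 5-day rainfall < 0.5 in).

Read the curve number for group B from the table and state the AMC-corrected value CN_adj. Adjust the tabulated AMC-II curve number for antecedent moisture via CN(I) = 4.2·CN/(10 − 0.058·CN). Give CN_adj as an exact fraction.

CN_adj = 35700/757 ≈ 47.160

NRCS table: residential, 1-acre lots, soil group B → CN(II) = 68
Dry (AMC I): CN(I) = 4.2·68/(10 − 0.058·68) = (1428/5)/(757/125) = 35700/757 ≈ 47.160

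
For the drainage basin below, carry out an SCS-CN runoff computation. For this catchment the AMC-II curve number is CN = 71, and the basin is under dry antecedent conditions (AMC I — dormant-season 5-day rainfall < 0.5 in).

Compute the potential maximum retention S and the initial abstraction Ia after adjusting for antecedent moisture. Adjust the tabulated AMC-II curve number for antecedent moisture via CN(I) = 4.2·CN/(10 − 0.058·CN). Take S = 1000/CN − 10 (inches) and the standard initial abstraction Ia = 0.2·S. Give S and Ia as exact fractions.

CN(I) from CN(II)=71: (4.2·71)/(10 − 0.058·71) = 149100/2941 ≈ 50.697
Max retention: S = 1000/(149100/2941) − 10 = 14500/1491 in (≈ 9.725 in)
Ia = 0.2·(14500/1491) = 2900/1491 in ≈ 1.945 in

S = 14500/1491 in ≈ 9.725 in; Ia = 2900/1491 in ≈ 1.945 in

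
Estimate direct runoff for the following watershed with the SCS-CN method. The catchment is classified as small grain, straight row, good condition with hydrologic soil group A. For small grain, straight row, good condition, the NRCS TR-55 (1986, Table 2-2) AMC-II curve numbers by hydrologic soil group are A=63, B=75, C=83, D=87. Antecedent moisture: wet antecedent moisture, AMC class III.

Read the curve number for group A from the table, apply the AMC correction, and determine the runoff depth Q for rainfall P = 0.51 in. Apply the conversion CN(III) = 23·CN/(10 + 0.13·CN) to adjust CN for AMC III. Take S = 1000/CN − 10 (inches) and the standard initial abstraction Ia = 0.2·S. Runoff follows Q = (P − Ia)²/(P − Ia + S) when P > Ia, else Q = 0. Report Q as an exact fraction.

Q = 0 in ≈ 0.000 in

NRCS table: small grain, straight row, good condition, soil group A → CN(II) = 63
CN(III) from CN(II)=63: (23·63)/(10 + 0.13·63) = 144900/1819 ≈ 79.659
Max retention: S = 1000/(144900/1819) − 10 = 3700/1449 in (≈ 2.553 in)
Initial abstraction Ia = S/5 = (3700/1449)/5 = 740/1449 ≈ 0.511 in
P = 0.510 ≤ Ia = 0.511 in: entire storm abstracted, Q = 0.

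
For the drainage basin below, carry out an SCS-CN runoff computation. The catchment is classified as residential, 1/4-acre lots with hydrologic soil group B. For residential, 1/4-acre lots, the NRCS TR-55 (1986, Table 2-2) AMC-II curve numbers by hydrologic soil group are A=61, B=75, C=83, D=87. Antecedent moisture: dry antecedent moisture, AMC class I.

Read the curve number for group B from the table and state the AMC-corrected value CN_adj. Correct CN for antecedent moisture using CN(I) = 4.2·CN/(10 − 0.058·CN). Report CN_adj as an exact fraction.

NRCS table: residential, 1/4-acre lots, soil group B → CN(II) = 75
Adjust CN=75 to AMC I: 4.2·75/(10 − 0.058·75) → 315 ÷ (113/20) = 6300/113 ≈ 55.752

CN_adj = 6300/113 ≈ 55.752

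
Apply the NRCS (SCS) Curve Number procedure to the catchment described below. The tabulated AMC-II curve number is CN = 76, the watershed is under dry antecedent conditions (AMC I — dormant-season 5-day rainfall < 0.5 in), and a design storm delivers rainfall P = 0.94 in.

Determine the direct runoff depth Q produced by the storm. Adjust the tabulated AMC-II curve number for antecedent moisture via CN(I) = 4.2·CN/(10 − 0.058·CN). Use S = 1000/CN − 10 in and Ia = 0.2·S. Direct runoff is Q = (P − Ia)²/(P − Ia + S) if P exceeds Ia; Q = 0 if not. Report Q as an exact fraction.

Q = 0 in ≈ 0.000 in

Dry (AMC I): CN(I) = 4.2·76/(10 − 0.058·76) = (1596/5)/(699/125) = 13300/233 ≈ 57.082
Retention S: 1000/CN − 10 with CN=57.082 → S = 1000/133 ≈ 7.519 in
Ia = 0.2S: 0.2·7.519 = 1.504 in (exactly 200/133)
P = 0.940 ≤ Ia = 1.504 in: entire storm abstracted, Q = 0.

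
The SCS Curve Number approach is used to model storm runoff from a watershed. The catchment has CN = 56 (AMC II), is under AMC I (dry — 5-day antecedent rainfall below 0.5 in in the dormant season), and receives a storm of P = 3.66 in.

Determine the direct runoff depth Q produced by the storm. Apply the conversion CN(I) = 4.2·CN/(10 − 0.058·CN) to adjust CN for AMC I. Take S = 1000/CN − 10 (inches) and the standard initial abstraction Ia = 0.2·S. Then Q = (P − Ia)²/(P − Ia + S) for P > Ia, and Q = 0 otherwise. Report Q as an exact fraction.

Q = 0 in ≈ 0.000 in

Dry (AMC I): CN(I) = 4.2·56/(10 − 0.058·56) = (1176/5)/(844/125) = 7350/211 ≈ 34.834
S = 1000/(7350/211) − 10 = 2750/147 in ≈ 18.707 in
Ia = 0.2·(2750/147) = 550/147 in ≈ 3.741 in
P = 3.660 ≤ Ia = 3.741 in: entire storm abstracted, Q = 0.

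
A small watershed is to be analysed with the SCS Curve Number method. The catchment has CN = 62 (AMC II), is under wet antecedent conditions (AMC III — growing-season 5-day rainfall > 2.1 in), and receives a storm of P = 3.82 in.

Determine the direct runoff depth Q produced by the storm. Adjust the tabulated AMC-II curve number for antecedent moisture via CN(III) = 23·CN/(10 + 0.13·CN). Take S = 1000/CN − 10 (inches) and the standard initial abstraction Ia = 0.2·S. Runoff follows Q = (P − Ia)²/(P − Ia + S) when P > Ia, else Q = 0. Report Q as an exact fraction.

CN(III) from CN(II)=62: (23·62)/(10 + 0.13·62) = 71300/903 ≈ 78.959
Retention S: 1000/CN − 10 with CN=78.959 → S = 1900/713 ≈ 2.665 in
Ia = 0.2·(1900/713) = 380/713 in ≈ 0.533 in
Excess rainfall: 3.820 − 0.533 = 3.287 in; P > Ia so Q > 0
Runoff Q = (P−Ia)²/(P−Ia+S) = (3.287)²/(3.287+2.665) = 13731855489/7564323950 ≈ 1.815 in

Q = 13731855489/7564323950 in ≈ 1.815 in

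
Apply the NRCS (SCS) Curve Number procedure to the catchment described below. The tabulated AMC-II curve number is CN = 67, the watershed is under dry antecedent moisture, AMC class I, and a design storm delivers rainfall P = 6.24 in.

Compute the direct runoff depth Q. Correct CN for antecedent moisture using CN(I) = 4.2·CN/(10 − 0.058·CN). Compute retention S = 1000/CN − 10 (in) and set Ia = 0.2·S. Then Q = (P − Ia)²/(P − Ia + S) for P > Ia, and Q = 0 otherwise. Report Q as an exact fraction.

Q = 521300224/536899475 in ≈ 0.971 in

Adjust CN=67 to AMC I: 4.2·67/(10 − 0.058·67) → (1407/5) ÷ (3057/500) = 46900/1019 ≈ 46.026
Retention S: 1000/CN − 10 with CN=46.026 → S = 5500/469 ≈ 11.727 in
Ia = 0.2S: 0.2·11.727 = 2.345 in (exactly 1100/469)
Since P=6.240 > Ia=2.345: effective rainfall P−Ia = 45664/11725 in
Q: (45664/11725)² ÷ (183164/11725) = 521300224/536899475 in (≈ 0.971 in)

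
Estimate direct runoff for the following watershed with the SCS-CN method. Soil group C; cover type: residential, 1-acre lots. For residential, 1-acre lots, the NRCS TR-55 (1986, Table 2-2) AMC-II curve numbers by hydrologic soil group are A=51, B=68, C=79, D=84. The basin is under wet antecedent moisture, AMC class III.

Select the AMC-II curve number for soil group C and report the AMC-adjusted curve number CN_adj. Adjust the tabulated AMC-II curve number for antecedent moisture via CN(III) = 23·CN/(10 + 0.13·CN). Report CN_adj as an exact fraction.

CN_adj = 181700/2027 ≈ 89.640

NRCS table: residential, 1-acre lots, soil group C → CN(II) = 79
CN(III) from CN(II)=79: (23·79)/(10 + 0.13·79) = 181700/2027 ≈ 89.640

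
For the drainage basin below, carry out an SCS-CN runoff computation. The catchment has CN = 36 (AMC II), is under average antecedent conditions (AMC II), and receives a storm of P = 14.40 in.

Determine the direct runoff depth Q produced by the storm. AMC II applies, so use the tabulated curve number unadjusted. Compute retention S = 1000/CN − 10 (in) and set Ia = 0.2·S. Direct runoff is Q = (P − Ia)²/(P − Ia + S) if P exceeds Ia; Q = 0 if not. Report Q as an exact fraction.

Q = 29768/7245 in ≈ 4.109 in

AMC II — tabulated CN = 36 applies directly.
S = 1000/36 − 10 = 160/9 in ≈ 17.778 in
Ia = 0.2S: 0.2·17.778 = 3.556 in (exactly 32/9)
Since P=14.400 > Ia=3.556: effective rainfall P−Ia = 488/45 in
Q: (488/45)² ÷ (1288/45) = 29768/7245 in (≈ 4.109 in)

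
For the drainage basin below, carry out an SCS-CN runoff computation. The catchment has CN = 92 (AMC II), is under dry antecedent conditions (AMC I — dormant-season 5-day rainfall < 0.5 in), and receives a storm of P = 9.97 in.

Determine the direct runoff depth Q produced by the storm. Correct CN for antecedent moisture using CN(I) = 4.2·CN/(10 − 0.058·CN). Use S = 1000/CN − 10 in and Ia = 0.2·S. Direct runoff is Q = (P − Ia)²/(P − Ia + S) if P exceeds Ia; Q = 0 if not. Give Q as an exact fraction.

CN(I) from CN(II)=92: (4.2·92)/(10 − 0.058·92) = 48300/583 ≈ 82.847
S = 1000/(48300/583) − 10 = 1000/483 in ≈ 2.070 in
Ia = 0.2·(1000/483) = 200/483 in ≈ 0.414 in
Since P=9.970 > Ia=0.414: effective rainfall P−Ia = 461551/48300 in
Q: (461551/48300)² ÷ (561551/48300) = 213029325601/27122913300 in (≈ 7.854 in)

Q = 213029325601/27122913300 in ≈ 7.854 in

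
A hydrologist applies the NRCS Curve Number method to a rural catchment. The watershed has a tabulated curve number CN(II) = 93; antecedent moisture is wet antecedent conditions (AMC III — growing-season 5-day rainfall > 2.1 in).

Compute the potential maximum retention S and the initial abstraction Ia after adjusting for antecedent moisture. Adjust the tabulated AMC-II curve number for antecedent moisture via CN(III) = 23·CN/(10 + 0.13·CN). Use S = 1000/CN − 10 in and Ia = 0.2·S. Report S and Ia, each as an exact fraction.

CN(III) from CN(II)=93: (23·93)/(10 + 0.13·93) = 213900/2209 ≈ 96.831
S = 1000/(213900/2209) − 10 = 700/2139 in ≈ 0.327 in
Ia = 0.2·(700/2139) = 140/2139 in ≈ 0.065 in

S = 700/2139 in ≈ 0.327 in; Ia = 140/2139 in ≈ 0.065 in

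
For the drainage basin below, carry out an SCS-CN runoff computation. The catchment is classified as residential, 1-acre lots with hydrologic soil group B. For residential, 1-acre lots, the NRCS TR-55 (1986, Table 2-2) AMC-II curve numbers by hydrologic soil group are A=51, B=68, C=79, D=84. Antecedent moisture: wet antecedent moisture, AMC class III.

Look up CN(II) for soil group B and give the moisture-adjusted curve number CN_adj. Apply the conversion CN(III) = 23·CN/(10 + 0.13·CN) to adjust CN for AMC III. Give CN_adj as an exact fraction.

NRCS table: residential, 1-acre lots, soil group B → CN(II) = 68
Adjust CN=68 to AMC III: 23·68/(10 + 0.13·68) → 1564 ÷ (471/25) = 39100/471 ≈ 83.015

CN_adj = 39100/471 ≈ 83.015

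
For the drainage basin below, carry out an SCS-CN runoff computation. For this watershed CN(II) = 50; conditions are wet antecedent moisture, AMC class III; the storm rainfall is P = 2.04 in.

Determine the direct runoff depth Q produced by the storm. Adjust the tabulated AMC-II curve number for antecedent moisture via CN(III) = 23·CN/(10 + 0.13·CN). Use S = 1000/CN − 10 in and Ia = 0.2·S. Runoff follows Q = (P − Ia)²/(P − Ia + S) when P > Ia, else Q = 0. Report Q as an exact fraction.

Q = 452929/1824475 in ≈ 0.248 in

Adjust CN=50 to AMC III: 23·50/(10 + 0.13·50) → 1150 ÷ (33/2) = 2300/33 ≈ 69.697
Max retention: S = 1000/(2300/33) − 10 = 100/23 in (≈ 4.348 in)
Ia = 0.2·(100/23) = 20/23 in ≈ 0.870 in
Since P=2.040 > Ia=0.870: effective rainfall P−Ia = 673/575 in
Runoff Q = (P−Ia)²/(P−Ia+S) = (1.170)²/(1.170+4.348) = 452929/1824475 ≈ 0.248 in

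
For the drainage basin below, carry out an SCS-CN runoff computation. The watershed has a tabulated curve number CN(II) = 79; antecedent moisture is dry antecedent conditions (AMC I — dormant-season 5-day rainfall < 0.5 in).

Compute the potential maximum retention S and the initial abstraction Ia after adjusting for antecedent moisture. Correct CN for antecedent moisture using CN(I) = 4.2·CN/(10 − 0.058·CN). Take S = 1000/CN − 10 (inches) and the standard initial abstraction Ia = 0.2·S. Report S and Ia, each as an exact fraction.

S = 500/79 in ≈ 6.329 in; Ia = 100/79 in ≈ 1.266 in

Dry (AMC I): CN(I) = 4.2·79/(10 − 0.058·79) = (1659/5)/(2709/500) = 7900/129 ≈ 61.240
Retention S: 1000/CN − 10 with CN=61.240 → S = 500/79 ≈ 6.329 in
Ia = 0.2·(500/79) = 100/79 in ≈ 1.266 in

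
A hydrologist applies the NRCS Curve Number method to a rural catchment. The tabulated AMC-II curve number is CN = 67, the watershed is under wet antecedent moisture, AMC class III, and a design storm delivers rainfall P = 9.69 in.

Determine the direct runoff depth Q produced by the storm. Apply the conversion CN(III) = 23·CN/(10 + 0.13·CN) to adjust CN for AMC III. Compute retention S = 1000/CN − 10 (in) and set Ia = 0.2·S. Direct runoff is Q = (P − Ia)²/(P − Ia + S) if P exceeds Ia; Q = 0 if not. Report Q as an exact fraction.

Q = 678994206147/90262996300 in ≈ 7.522 in

CN(III) from CN(II)=67: (23·67)/(10 + 0.13·67) = 154100/1871 ≈ 82.362
S = 1000/(154100/1871) − 10 = 3300/1541 in ≈ 2.141 in
Ia = 0.2S: 0.2·2.141 = 0.428 in (exactly 660/1541)
Since P=9.690 > Ia=0.428: effective rainfall P−Ia = 1427229/154100 in
Runoff Q = (P−Ia)²/(P−Ia+S) = (9.262)²/(9.262+2.141) = 678994206147/90262996300 ≈ 7.522 in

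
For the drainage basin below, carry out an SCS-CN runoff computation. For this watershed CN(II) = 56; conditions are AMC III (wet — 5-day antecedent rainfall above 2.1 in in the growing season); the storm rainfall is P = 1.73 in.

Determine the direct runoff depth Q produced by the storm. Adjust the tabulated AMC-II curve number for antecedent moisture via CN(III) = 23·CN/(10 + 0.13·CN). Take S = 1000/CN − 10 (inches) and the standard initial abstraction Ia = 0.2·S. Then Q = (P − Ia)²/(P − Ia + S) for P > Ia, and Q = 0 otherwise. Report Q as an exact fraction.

Q = 284023609/1156833300 in ≈ 0.246 in

Adjust CN=56 to AMC III: 23·56/(10 + 0.13·56) → 1288 ÷ (432/25) = 4025/54 ≈ 74.537
Max retention: S = 1000/(4025/54) − 10 = 550/161 in (≈ 3.416 in)
Initial abstraction Ia = S/5 = (550/161)/5 = 110/161 ≈ 0.683 in
P − Ia = 1.730 − 0.683 = 16853/16100 ≈ 1.047 in (> 0, runoff occurs)
Q = (16853/16100)²/((16853/16100) + 550/161) = (284023609/259210000)/(71853/16100) = 284023609/1156833300 in ≈ 0.246 in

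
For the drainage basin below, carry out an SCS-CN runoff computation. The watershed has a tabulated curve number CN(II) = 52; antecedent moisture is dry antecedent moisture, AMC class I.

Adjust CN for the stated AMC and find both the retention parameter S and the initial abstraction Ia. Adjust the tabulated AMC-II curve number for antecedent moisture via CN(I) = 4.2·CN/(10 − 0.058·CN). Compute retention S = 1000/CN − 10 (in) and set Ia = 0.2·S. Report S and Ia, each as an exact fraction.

Adjust CN=52 to AMC I: 4.2·52/(10 − 0.058·52) → (1092/5) ÷ (873/125) = 9100/291 ≈ 31.271
Max retention: S = 1000/(9100/291) − 10 = 2000/91 in (≈ 21.978 in)
Ia = 0.2·(2000/91) = 400/91 in ≈ 4.396 in

S = 2000/91 in ≈ 21.978 in; Ia = 400/91 in ≈ 4.396 in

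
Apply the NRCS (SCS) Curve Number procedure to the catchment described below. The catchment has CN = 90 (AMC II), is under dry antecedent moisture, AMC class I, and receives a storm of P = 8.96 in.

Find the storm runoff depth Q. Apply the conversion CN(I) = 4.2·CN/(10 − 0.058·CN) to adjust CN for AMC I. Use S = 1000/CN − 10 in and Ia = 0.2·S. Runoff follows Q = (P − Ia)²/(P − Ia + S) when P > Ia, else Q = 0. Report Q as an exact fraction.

Dry (AMC I): CN(I) = 4.2·90/(10 − 0.058·90) = 378/(239/50) = 18900/239 ≈ 79.079
S = 1000/(18900/239) − 10 = 500/189 in ≈ 2.646 in
Initial abstraction Ia = S/5 = (500/189)/5 = 100/189 ≈ 0.529 in
P − Ia = 8.960 − 0.529 = 39836/4725 ≈ 8.431 in (> 0, runoff occurs)
Q: (39836/4725)² ÷ (52336/4725) = 99181681/15455475 in (≈ 6.417 in)

Q = 99181681/15455475 in ≈ 6.417 in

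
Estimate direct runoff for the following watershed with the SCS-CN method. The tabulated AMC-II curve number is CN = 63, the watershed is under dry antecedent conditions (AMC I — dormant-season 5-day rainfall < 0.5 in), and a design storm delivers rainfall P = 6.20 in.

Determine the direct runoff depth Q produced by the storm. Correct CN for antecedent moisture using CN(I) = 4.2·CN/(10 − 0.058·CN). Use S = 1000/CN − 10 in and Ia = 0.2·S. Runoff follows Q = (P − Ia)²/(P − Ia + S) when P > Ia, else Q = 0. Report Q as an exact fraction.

Q = 506835169/760810995 in ≈ 0.666 in

Dry (AMC I): CN(I) = 4.2·63/(10 − 0.058·63) = (1323/5)/(3173/500) = 132300/3173 ≈ 41.696
S = 1000/(132300/3173) − 10 = 18500/1323 in ≈ 13.983 in
Ia = 0.2·(18500/1323) = 3700/1323 in ≈ 2.797 in
P − Ia = 6.200 − 2.797 = 22513/6615 ≈ 3.403 in (> 0, runoff occurs)
Q: (22513/6615)² ÷ (115013/6615) = 506835169/760810995 in (≈ 0.666 in)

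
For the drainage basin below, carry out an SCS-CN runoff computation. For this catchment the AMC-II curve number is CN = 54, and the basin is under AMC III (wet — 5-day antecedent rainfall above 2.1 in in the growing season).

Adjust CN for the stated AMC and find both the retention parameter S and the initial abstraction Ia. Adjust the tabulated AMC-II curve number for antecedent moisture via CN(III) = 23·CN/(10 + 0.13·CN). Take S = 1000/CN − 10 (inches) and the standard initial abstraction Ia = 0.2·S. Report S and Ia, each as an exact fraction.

S = 100/27 in ≈ 3.704 in; Ia = 20/27 in ≈ 0.741 in

Adjust CN=54 to AMC III: 23·54/(10 + 0.13·54) → 1242 ÷ (851/50) = 2700/37 ≈ 72.973
S = 1000/(2700/37) − 10 = 100/27 in ≈ 3.704 in
Ia = 0.2S: 0.2·3.704 = 0.741 in (exactly 20/27)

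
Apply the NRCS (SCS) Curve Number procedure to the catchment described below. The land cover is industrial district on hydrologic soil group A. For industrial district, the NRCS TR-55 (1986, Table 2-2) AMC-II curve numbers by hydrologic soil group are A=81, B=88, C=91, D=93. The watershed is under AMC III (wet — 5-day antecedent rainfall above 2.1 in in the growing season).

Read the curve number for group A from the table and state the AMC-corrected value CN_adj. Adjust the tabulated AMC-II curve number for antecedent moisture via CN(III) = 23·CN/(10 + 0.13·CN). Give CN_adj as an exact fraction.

NRCS table: industrial district, soil group A → CN(II) = 81
CN(III) from CN(II)=81: (23·81)/(10 + 0.13·81) = 186300/2053 ≈ 90.745

CN_adj = 186300/2053 ≈ 90.745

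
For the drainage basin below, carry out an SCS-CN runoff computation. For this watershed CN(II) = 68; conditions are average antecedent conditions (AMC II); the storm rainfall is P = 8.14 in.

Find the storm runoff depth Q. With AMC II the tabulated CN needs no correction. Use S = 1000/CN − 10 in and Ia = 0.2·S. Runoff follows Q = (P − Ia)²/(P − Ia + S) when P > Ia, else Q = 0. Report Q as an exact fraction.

Q = 37442161/8601150 in ≈ 4.353 in

AMC II — tabulated CN = 68 applies directly.
Max retention: S = 1000/68 − 10 = 80/17 in (≈ 4.706 in)
Initial abstraction Ia = S/5 = (80/17)/5 = 16/17 ≈ 0.941 in
P − Ia = 8.140 − 0.941 = 6119/850 ≈ 7.199 in (> 0, runoff occurs)
Q: (6119/850)² ÷ (10119/850) = 37442161/8601150 in (≈ 4.353 in)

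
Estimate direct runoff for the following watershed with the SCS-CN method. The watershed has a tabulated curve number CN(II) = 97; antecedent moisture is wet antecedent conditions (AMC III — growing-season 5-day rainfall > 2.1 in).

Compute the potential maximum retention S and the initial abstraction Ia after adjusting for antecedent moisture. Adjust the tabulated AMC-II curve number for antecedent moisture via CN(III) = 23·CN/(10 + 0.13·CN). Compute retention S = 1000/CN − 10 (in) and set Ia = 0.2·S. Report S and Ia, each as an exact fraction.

CN(III) from CN(II)=97: (23·97)/(10 + 0.13·97) = 223100/2261 ≈ 98.673
Max retention: S = 1000/(223100/2261) − 10 = 300/2231 in (≈ 0.134 in)
Initial abstraction Ia = S/5 = (300/2231)/5 = 60/2231 ≈ 0.027 in

S = 300/2231 in ≈ 0.134 in; Ia = 60/2231 in ≈ 0.027 in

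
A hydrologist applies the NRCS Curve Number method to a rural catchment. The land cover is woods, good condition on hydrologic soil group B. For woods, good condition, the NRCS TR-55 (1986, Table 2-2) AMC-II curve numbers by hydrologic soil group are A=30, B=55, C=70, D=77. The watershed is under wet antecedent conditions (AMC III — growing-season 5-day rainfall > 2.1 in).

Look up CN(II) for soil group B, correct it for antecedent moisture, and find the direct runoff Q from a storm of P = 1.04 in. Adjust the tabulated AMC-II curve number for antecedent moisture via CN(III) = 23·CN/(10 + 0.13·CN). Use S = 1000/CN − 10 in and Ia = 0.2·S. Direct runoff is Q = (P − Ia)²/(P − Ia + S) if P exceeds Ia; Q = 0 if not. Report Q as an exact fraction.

Q = 2159042/77727925 in ≈ 0.028 in

NRCS table: woods, good condition, soil group B → CN(II) = 55
Wet (AMC III): CN(III) = 23·55/(10 + 0.13·55) = 1265/(343/20) = 25300/343 ≈ 73.761
Retention S: 1000/CN − 10 with CN=73.761 → S = 900/253 ≈ 3.557 in
Ia = 0.2·(900/253) = 180/253 in ≈ 0.711 in
P − Ia = 1.040 − 0.711 = 2078/6325 ≈ 0.329 in (> 0, runoff occurs)
Q = (2078/6325)²/((2078/6325) + 900/253) = (4318084/40005625)/(24578/6325) = 2159042/77727925 in ≈ 0.028 in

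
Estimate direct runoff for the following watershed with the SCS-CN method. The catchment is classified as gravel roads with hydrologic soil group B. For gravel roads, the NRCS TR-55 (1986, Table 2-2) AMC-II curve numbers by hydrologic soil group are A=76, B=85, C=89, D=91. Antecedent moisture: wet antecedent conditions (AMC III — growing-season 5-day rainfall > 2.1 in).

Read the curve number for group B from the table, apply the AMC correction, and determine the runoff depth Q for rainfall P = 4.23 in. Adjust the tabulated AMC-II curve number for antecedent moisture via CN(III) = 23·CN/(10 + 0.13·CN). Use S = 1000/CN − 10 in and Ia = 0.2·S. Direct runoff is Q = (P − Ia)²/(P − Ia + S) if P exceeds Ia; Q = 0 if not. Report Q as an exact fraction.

NRCS table: gravel roads, soil group B → CN(II) = 85
Adjust CN=85 to AMC III: 23·85/(10 + 0.13·85) → 1955 ÷ (421/20) = 39100/421 ≈ 92.874
Retention S: 1000/CN − 10 with CN=92.874 → S = 300/391 ≈ 0.767 in
Ia = 0.2·(300/391) = 60/391 in ≈ 0.153 in
Excess rainfall: 4.230 − 0.153 = 4.077 in; P > Ia so Q > 0
Q = (159393/39100)²/((159393/39100) + 300/391) = (25406128449/1528810000)/(189393/39100) = 8468709483/2468422100 in ≈ 3.431 in

Q = 8468709483/2468422100 in ≈ 3.431 in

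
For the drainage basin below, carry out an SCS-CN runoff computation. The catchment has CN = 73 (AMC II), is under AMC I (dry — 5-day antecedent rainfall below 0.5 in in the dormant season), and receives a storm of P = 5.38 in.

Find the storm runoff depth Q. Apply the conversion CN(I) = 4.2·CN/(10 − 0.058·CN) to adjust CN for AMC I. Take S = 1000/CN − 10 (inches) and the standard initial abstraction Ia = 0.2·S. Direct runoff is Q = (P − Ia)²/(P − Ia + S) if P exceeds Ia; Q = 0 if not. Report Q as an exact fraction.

CN(I) from CN(II)=73: (4.2·73)/(10 − 0.058·73) = 51100/961 ≈ 53.174
Retention S: 1000/CN − 10 with CN=53.174 → S = 4500/511 ≈ 8.806 in
Ia = 0.2·(4500/511) = 900/511 in ≈ 1.761 in
Excess rainfall: 5.380 − 1.761 = 3.619 in; P > Ia so Q > 0
Q: (92459/25550)² ÷ (317459/25550) = 8548666681/8111077450 in (≈ 1.054 in)

Q = 8548666681/8111077450 in ≈ 1.054 in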